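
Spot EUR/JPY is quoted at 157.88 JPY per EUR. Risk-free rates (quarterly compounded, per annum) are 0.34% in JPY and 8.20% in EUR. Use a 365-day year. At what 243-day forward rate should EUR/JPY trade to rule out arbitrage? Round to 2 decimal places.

149.91

By covered interest parity, F = S · (1+r_JPY/4)^(4T) / (1+r_EUR/4)^(4T)
= 157.88 × 1.002265 / 1.055527 = 157.88 × 0.949540
F = 149.91 JPY per EUR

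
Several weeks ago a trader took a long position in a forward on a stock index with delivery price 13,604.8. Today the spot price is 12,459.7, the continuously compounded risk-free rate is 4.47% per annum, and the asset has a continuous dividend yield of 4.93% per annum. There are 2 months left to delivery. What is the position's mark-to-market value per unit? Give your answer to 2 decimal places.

-1146.08

Current fair forward for the remaining 2 months: F = S·e^((r − q)·T), (r − q) = 0.0447 − 0.0493 = -0.0046
F = 12459.7 · e^(-0.0046 × 2/12) = 12459.7 × 0.99923363 = 12450.1513
Value of long forward = (F − K)·e^(−rT) = (12450.1513 − 13604.8) · e^(−0.0447·2/12)
= -1154.6487 × 0.99257768 = -1146.08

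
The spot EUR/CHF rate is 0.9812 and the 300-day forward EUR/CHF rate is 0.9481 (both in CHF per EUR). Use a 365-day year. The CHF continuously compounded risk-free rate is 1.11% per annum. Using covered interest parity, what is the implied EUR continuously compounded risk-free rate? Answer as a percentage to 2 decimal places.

F = S·e^((r_CHF − r_EUR)T) ⇒ r_EUR = r_CHF − ln(F/S)/T
ln(0.9481/0.9812) = -0.034316; /(300/365) = -0.041751
r_EUR = 0.0111 + 0.041751 = 0.052851
r_EUR = 5.29%

5.29%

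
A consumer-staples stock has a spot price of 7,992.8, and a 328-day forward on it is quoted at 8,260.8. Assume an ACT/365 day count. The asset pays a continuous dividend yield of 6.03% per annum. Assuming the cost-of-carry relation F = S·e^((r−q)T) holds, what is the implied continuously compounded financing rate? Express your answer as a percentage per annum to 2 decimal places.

9.70%

From F = S·e^((r−q)T): (r − q) = ln(F/S)/T
ln(8260.8/7992.8) = ln(1.033530) = 0.032980
(r − q) = 0.032980 / (328/365) = 0.036700
r = ln(F/S)/T + q = 0.036700 + 0.0603 = 0.097000
r = 9.70%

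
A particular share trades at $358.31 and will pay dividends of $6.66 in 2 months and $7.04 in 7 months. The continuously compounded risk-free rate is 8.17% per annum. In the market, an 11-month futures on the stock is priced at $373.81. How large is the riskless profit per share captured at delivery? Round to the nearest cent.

PV(dividends) I = 6.66·e^(−0.0817·2/12) + 7.04·e^(−0.0817·7/12) = 13.2823
Fair futures F* = (S − I)·e^(rT) = (358.31 − 13.2823)·e^0.074892 = 345.0277 × 1.077768 = 371.8598
Market $373.81 > fair 371.8598: forward overpriced → cash-and-carry (borrow at r, buy the stock and collect the dividends, short the forward).
Profit at T = |F_mkt − F*| = |373.81 − 371.8598| = $1.95 per share

$1.95 per share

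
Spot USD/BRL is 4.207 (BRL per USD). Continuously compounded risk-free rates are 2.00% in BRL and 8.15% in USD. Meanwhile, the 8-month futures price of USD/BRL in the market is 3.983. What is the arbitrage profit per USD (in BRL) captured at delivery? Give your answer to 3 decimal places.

0.055 per USD (in BRL)

Fair futures: F* = S·e^(carry·T), with carry = (r_BRL − r_USD) = 0.0200 − 0.0815 = -0.0615
F* = 4.207 · e^(-0.0615 × 8/12) = 4.207 · e^-0.041000 = 4.207 × 0.959829 = 4.0380
Market 3.983 < fair 4.0380: forward underpriced → reverse cash-and-carry (short spot, go long the forward).
At maturity, profit = |F_mkt − F*| = |3.983 − 4.0380| = 0.055 per USD (in BRL)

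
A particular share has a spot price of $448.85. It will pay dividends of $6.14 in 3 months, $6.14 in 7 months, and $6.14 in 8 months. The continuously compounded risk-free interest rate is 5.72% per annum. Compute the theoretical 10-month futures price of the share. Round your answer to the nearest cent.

PV(dividends) I = 6.14·e^(−0.0572·3/12) + 6.14·e^(−0.0572·7/12) + 6.14·e^(−0.0572·8/12)
I = 6.0528 + 5.9385 + 5.9103 = 17.9016
F = (S − I)·e^(rT) = (448.85 − 17.9016) · e^(0.0572·10/12)
= 430.9484 · e^0.047667 = 430.9484 × 1.048821 = $451.99

$451.99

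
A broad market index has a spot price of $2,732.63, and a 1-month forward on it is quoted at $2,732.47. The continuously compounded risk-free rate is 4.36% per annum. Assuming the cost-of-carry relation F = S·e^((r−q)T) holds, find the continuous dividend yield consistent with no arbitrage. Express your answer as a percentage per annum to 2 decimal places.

From F = S·e^((r−q)T): (r − q) = ln(F/S)/T
ln(2732.47/2732.63) = ln(0.999941) = -0.000059
(r − q) = -0.000059 / (1/12) = -0.000708
q = r − ln(F/S)/T = 0.0436 + 0.000708 = 0.044308
q = 4.43%

4.43%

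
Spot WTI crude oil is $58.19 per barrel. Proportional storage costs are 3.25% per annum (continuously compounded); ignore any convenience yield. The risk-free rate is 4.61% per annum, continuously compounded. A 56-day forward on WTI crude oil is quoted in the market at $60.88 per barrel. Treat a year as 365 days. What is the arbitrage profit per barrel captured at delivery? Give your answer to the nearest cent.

Fair forward: F* = S·e^(carry·T), with carry = (r + u) = 0.0461 + 0.0325 = 0.0786
F* = 58.19 · e^(0.0786 × 56/365) = 58.19 · e^0.012059 = 58.19 × 1.012132 = $58.8960
Market $60.88 > fair $58.8960: forward overpriced → cash-and-carry (buy spot, short the forward).
At maturity, profit = |F_mkt − F*| = |60.88 − 58.8960| = $1.98 per barrel

$1.98 per barrel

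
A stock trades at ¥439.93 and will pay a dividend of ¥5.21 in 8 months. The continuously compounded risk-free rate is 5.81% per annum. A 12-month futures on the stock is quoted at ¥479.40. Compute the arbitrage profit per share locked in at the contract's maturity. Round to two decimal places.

¥18.46 per share

PV(dividends) I = 5.21·e^(−0.0581·8/12) = 5.0121
Fair futures F* = (S − I)·e^(rT) = (439.93 − 5.0121)·e^0.058100 = 434.9179 × 1.059821 = 460.9351
Market ¥479.40 > fair 460.9351: forward overpriced → cash-and-carry (borrow at r, buy the stock and collect the dividends, short the forward).
Profit at T = |F_mkt − F*| = |479.40 − 460.9351| = ¥18.46 per share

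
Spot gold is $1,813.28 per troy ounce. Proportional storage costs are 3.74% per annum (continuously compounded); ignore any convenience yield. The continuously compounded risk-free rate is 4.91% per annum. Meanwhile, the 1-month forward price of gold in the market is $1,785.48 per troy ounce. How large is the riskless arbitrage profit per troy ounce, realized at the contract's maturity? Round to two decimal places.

Fair forward: F* = S·e^(carry·T), with carry = (r + u) = 0.0491 + 0.0374 = 0.0865
F* = 1813.28 · e^(0.0865 × 1/12) = 1813.28 · e^0.00720833 = 1813.28 × 1.00723437 = $1826.3979
Market $1785.48 < fair $1826.3979: forward underpriced → reverse cash-and-carry (short spot, go long the forward).
At maturity, profit = |F_mkt − F*| = |1785.48 − 1826.3979| = $40.92 per troy ounce

$40.92 per troy ounce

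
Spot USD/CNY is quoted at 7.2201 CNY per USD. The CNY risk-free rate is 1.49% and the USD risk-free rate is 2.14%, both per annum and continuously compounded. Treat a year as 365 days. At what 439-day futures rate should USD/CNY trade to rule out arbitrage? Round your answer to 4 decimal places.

F = S·e^((r_CNY − r_USD)T) = 7.2201 · e^((0.0149 − 0.0214) × 439/365)
= 7.2201 · e^-0.007818 = 7.2201 × 0.992212
F = 7.1639 CNY per USD

7.1639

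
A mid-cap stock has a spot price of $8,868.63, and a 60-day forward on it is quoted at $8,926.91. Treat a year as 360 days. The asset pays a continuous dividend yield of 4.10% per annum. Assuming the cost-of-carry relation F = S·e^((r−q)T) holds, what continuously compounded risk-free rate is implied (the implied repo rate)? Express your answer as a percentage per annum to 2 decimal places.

8.03%

From F = S·e^((r−q)T): (r − q) = ln(F/S)/T
ln(8926.91/8868.63) = ln(1.006571) = 0.006550
(r − q) = 0.006550 / (60/360) = 0.039300
r = ln(F/S)/T + q = 0.039300 + 0.0410 = 0.080300
r = 8.03%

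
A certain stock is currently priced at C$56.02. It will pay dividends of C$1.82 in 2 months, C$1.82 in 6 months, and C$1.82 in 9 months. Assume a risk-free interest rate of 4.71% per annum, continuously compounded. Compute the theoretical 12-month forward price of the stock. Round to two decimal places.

C$53.12

PV(dividends) I = 1.82·e^(−0.0471·2/12) + 1.82·e^(−0.0471·6/12) + 1.82·e^(−0.0471·9/12)
I = 1.8058 + 1.7776 + 1.7568 = 5.3402
F = (S − I)·e^(rT) = (56.02 − 5.3402) · e^(0.0471·12/12)
= 50.6798 · e^0.047100 = 50.6798 × 1.048227 = C$53.12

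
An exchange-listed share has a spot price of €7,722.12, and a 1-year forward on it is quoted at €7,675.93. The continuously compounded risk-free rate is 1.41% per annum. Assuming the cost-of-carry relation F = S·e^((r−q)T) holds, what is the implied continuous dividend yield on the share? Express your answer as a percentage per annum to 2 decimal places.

From F = S·e^((r−q)T): (r − q) = ln(F/S)/T
ln(7675.93/7722.12) = ln(0.994018) = -0.006000
(r − q) = -0.006000 / (1) = -0.006000
q = r − ln(F/S)/T = 0.0141 + 0.006000 = 0.020100
q = 2.01%

2.01%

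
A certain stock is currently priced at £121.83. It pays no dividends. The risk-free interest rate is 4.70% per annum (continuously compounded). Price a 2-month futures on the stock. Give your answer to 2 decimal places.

£122.79

F = S·e^(rT) = 121.83 · e^(0.0470 × 2/12)
= 121.83 · e^0.007833 = 121.83 × 1.007864
F = £122.79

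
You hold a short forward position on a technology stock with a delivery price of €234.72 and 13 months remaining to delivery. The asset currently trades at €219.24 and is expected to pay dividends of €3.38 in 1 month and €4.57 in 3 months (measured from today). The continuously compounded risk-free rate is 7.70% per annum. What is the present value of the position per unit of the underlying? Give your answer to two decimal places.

€4.54

PV(remaining dividends) I = 3.38·e^(−0.0770·1/12) + 4.57·e^(−0.0770·3/12) = 7.8412
Current forward F = (S − I)·e^(rT) = (219.24 − 7.8412)·e^(0.0770·13/12) = 211.3988 × 1.086995 = 229.7894
Value (long) = (F − K)·e^(−rT) = (229.7894 − 234.72) × 0.919968 = -4.5360
Short position value = −(long value) = €4.54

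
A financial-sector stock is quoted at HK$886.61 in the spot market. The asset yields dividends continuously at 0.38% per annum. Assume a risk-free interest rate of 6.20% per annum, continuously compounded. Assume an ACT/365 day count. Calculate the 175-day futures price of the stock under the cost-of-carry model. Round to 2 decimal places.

HK$911.70

F = S·e^((r − q)T) = 886.61 · e^((0.0620 − 0.0038) × 175/365)
= 886.61 · e^0.027904 = 886.61 × 1.028297
F = HK$911.70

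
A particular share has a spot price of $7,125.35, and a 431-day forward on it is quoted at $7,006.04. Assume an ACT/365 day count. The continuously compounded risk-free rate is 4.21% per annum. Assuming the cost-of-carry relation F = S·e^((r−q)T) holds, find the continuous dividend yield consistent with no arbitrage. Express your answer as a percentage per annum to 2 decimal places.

From F = S·e^((r−q)T): (r − q) = ln(F/S)/T
ln(7006.04/7125.35) = ln(0.983256) = -0.016886
(r − q) = -0.016886 / (431/365) = -0.014300
q = r − ln(F/S)/T = 0.0421 + 0.014300 = 0.056400
q = 5.64%

5.64%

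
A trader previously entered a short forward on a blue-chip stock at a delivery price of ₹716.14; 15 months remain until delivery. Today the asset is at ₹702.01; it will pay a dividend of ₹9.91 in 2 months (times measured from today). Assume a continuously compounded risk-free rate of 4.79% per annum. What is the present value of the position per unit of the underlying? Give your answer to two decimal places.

-₹17.66

PV(remaining dividends) I = 9.91·e^(−0.0479·2/12) = 9.8312
Current forward F = (S − I)·e^(rT) = (702.01 − 9.8312)·e^(0.0479·15/12) = 692.1788 × 1.061704 = 734.8890
Value (long) = (F − K)·e^(−rT) = (734.8890 − 716.14) × 0.941882 = 17.6593
Short position value = −(long value) = -₹17.66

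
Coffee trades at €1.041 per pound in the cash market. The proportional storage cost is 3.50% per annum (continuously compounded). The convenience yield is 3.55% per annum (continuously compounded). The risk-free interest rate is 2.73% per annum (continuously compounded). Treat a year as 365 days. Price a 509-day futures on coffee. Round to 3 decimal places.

€1.081 per pound

Net carry = r + u − y = 0.0273 + 0.0350 − 0.0355 = 0.0268
F = S·e^((r+u−y)T) = 1.041 · e^(0.0268 × 509/365) = 1.041 · e^0.037373
= 1.041 × 1.038080 = €1.081 per pound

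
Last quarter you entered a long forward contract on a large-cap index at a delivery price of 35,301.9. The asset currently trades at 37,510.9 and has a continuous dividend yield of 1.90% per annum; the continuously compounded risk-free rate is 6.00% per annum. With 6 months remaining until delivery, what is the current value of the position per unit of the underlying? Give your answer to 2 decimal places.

2897.66

Current fair forward for the remaining 6 months: F = S·e^((r − q)·T), (r − q) = 0.0600 − 0.0190 = 0.0410
F = 37510.9 · e^(0.0410 × 6/12) = 37510.9 × 1.02071157 = 38287.8096
Value of long forward = (F − K)·e^(−rT) = (38287.8096 − 35301.9) · e^(−0.0600·6/12)
= 2985.9096 × 0.97044553 = 2897.66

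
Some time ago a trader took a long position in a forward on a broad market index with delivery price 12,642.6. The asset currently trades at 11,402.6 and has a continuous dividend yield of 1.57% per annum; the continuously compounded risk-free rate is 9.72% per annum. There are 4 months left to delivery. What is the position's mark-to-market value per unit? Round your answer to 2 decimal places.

Current fair forward for the remaining 4 months: F = S·e^((r − q)·T), (r − q) = 0.0972 − 0.0157 = 0.0815
F = 11402.6 · e^(0.0815 × 4/12) = 11402.6 × 1.02753905 = 11716.6168
Value of long forward = (F − K)·e^(−rT) = (11716.6168 − 12642.6) · e^(−0.0972·4/12)
= -925.9832 × 0.96811926 = -896.46

-896.46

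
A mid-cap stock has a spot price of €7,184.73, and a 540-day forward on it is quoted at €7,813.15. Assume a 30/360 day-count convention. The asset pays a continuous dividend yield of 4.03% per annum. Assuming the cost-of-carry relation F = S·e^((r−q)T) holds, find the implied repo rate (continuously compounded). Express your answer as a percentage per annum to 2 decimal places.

From F = S·e^((r−q)T): (r − q) = ln(F/S)/T
ln(7813.15/7184.73) = ln(1.087466) = 0.083850
(r − q) = 0.083850 / (540/360) = 0.055900
r = ln(F/S)/T + q = 0.055900 + 0.0403 = 0.096200
r = 9.62%

9.62%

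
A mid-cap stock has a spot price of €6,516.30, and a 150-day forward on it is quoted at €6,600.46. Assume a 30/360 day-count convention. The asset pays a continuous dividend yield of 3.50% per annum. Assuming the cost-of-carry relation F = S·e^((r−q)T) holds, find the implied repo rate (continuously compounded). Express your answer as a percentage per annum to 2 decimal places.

6.58%

From F = S·e^((r−q)T): (r − q) = ln(F/S)/T
ln(6600.46/6516.30) = ln(1.012915) = 0.012832
(r − q) = 0.012832 / (150/360) = 0.030797
r = ln(F/S)/T + q = 0.030797 + 0.0350 = 0.065797
r = 6.58%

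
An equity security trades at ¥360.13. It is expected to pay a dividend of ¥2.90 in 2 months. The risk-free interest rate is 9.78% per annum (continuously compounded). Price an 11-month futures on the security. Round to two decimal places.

PV(dividends) I = 2.90·e^(−0.0978·2/12)
I = 2.8531
F = (S − I)·e^(rT) = (360.13 − 2.8531) · e^(0.0978·11/12)
= 357.2769 · e^0.089650 = 357.2769 × 1.093791 = ¥390.79

¥390.79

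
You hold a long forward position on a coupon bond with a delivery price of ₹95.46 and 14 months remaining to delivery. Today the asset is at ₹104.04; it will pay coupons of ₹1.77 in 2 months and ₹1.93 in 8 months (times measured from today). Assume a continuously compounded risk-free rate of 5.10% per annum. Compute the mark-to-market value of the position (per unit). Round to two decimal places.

PV(remaining coupons) I = 1.77·e^(−0.0510·2/12) + 1.93·e^(−0.0510·8/12) = 3.6205
Current forward F = (S − I)·e^(rT) = (104.04 − 3.6205)·e^(0.0510·14/12) = 100.4195 × 1.061306 = 106.5758
Value (long) = (F − K)·e^(−rT) = (106.5758 − 95.46) × 0.942236 = 10.4737
Value = ₹10.47

₹10.47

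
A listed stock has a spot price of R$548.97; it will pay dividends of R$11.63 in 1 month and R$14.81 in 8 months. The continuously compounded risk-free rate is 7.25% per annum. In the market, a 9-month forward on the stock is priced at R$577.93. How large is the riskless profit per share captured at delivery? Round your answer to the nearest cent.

PV(dividends) I = 11.63·e^(−0.0725·1/12) + 14.81·e^(−0.0725·8/12) = 25.6712
Fair forward F* = (S − I)·e^(rT) = (548.97 − 25.6712)·e^0.054375 = 523.2988 × 1.055880 = 552.5407
Market R$577.93 > fair 552.5407: forward overpriced → cash-and-carry (borrow at r, buy the stock and collect the dividends, short the forward).
Profit at T = |F_mkt − F*| = |577.93 − 552.5407| = R$25.39 per share

R$25.39 per share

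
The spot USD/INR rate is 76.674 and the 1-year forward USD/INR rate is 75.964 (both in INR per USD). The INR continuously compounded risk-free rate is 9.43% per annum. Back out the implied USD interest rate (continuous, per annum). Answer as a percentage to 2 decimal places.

F = S·e^((r_INR − r_USD)T) ⇒ r_USD = r_INR − ln(F/S)/T
ln(75.964/76.674) = -0.009303; /(1) = -0.009303
r_USD = 0.0943 + 0.009303 = 0.103603
r_USD = 10.36%

10.36%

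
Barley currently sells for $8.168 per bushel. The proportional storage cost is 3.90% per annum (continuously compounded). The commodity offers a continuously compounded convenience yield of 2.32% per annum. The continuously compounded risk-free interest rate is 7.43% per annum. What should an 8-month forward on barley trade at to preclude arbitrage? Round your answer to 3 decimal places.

Net carry = r + u − y = 0.0743 + 0.0390 − 0.0232 = 0.0901
F = S·e^((r+u−y)T) = 8.168 · e^(0.0901 × 8/12) = 8.168 · e^0.060067
= 8.168 × 1.061908 = $8.674 per bushel

$8.674 per bushel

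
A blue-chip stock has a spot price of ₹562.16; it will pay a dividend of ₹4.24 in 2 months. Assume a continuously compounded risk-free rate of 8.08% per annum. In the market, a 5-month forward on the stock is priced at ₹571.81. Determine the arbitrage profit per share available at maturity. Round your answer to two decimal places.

₹5.27 per share

PV(dividends) I = 4.24·e^(−0.0808·2/12) = 4.1833
Fair forward F* = (S − I)·e^(rT) = (562.16 − 4.1833)·e^0.033667 = 557.9767 × 1.034240 = 577.0818
Market ₹571.81 < fair 577.0818: forward underpriced → reverse cash-and-carry (short the stock, invest proceeds at r, pay the dividends, go long the forward).
Profit at T = |F_mkt − F*| = |571.81 − 577.0818| = ₹5.27 per share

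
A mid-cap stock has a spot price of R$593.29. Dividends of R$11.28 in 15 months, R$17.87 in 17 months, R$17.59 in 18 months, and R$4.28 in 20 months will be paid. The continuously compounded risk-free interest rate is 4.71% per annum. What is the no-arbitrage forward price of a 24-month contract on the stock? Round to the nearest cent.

PV(dividends) I = 11.28·e^(−0.0471·15/12) + 17.87·e^(−0.0471·17/12) + 17.59·e^(−0.0471·18/12) + 4.28·e^(−0.0471·20/12)
I = 10.6351 + 16.7165 + 16.3902 + 3.9569 = 47.6987
F = (S − I)·e^(rT) = (593.29 − 47.6987) · e^(0.0471·24/12)
= 545.5913 · e^0.094200 = 545.5913 × 1.098779 = R$599.48

R$599.48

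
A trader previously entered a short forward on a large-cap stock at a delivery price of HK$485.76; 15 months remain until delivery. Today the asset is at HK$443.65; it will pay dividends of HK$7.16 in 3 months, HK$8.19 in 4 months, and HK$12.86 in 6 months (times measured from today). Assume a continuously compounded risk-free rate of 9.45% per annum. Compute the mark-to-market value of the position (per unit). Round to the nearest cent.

HK$15.18

PV(remaining dividends) I = 7.16·e^(−0.0945·3/12) + 8.19·e^(−0.0945·4/12) + 12.86·e^(−0.0945·6/12) = 27.1954
Current forward F = (S − I)·e^(rT) = (443.65 − 27.1954)·e^(0.0945·15/12) = 416.4546 × 1.125385 = 468.6718
Value (long) = (F − K)·e^(−rT) = (468.6718 − 485.76) × 0.888585 = -15.1843
Short position value = −(long value) = HK$15.18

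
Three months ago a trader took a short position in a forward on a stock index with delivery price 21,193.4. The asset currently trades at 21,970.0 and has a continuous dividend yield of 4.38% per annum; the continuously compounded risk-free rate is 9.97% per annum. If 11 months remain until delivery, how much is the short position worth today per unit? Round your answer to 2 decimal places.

Current fair forward for the remaining 11 months: F = S·e^((r − q)·T), (r − q) = 0.0997 − 0.0438 = 0.0559
F = 21970.0 · e^(0.0559 × 11/12) = 21970.0 × 1.05257724 = 23125.1220
Value of long forward = (F − K)·e^(−rT) = (23125.1220 − 21193.4) · e^(−0.0997·11/12)
= 1931.7220 × 0.91266018 = 1763.01
Short position value = −(long value) = -1763.01

-1763.01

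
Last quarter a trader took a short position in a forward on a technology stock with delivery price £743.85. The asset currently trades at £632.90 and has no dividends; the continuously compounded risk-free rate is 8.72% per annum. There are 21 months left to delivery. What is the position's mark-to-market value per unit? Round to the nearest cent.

Current fair forward for the remaining 21 months: F = S·e^(r·T), r = 0.0872
F = 632.90 · e^(0.0872 × 21/12) = 632.90 × 1.164859 = 737.2393
Value of long forward = (F − K)·e^(−rT) = (737.2393 − 743.85) · e^(−0.0872·21/12)
= -6.6107 × 0.858473 = -5.68
Short position value = −(long value) = £5.68

£5.68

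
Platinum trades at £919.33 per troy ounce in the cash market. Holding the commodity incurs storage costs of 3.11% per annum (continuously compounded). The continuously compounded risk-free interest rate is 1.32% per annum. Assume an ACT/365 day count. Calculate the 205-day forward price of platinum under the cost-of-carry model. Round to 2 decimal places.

Net carry = r + u − y = 0.0132 + 0.0311 − 0.0000 = 0.0443
F = S·e^((r+u−y)T) = 919.33 · e^(0.0443 × 205/365) = 919.33 · e^0.024881
= 919.33 × 1.025193 = £942.49 per troy ounce

£942.49 per troy ounce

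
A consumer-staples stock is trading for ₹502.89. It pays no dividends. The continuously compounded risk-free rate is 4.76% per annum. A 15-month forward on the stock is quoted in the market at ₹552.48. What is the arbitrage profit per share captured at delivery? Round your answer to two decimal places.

₹18.76 per share

Fair forward: F* = S·e^(carry·T), with carry = r = 0.0476
F* = 502.89 · e^(0.0476 × 15/12) = 502.89 · e^0.059500 = 502.89 × 1.061306 = ₹533.7202
Market ₹552.48 > fair ₹533.7202: forward overpriced → cash-and-carry (buy spot, short the forward).
At maturity, profit = |F_mkt − F*| = |552.48 − 533.7202| = ₹18.76 per share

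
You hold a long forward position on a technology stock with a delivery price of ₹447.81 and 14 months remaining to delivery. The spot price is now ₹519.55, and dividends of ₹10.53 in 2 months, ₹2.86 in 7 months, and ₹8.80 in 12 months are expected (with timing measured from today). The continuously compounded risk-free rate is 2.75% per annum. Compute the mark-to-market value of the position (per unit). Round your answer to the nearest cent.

PV(remaining dividends) I = 10.53·e^(−0.0275·2/12) + 2.86·e^(−0.0275·7/12) + 8.80·e^(−0.0275·12/12) = 21.8576
Current forward F = (S − I)·e^(rT) = (519.55 − 21.8576)·e^(0.0275·14/12) = 497.6924 × 1.032604 = 513.9192
Value (long) = (F − K)·e^(−rT) = (513.9192 − 447.81) × 0.968426 = 64.0219
Value = ₹64.02

₹64.02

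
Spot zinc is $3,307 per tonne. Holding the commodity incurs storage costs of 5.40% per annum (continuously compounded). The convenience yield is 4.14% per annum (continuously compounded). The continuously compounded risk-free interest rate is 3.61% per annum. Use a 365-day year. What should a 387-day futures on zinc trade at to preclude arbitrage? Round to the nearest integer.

Net carry = r + u − y = 0.0361 + 0.0540 − 0.0414 = 0.0487
F = S·e^((r+u−y)T) = 3307 · e^(0.0487 × 387/365) = 3307 · e^0.051635
= 3307 × 1.052991 = $3,482 per tonne

$3,482 per tonne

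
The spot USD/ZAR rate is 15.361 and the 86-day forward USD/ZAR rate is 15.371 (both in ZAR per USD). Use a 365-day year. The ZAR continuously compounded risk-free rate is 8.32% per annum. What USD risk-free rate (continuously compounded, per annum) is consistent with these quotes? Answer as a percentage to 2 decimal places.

8.04%

F = S·e^((r_ZAR − r_USD)T) ⇒ r_USD = r_ZAR − ln(F/S)/T
ln(15.371/15.361) = 0.000651; /(86/365) = 0.002763
r_USD = 0.0832 − 0.002763 = 0.080437
r_USD = 8.04%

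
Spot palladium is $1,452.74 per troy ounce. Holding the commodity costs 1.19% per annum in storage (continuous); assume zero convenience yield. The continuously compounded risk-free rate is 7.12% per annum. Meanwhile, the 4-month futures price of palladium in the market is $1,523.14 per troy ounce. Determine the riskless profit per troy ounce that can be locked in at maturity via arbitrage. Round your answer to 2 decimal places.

$29.60 per troy ounce

Fair futures: F* = S·e^(carry·T), with carry = (r + u) = 0.0712 + 0.0119 = 0.0831
F* = 1452.74 · e^(0.0831 × 4/12) = 1452.74 · e^0.02770000 = 1452.74 × 1.02808721 = $1493.5434
Market $1523.14 > fair $1493.5434: forward overpriced → cash-and-carry (buy spot, short the forward).
At maturity, profit = |F_mkt − F*| = |1523.14 − 1493.5434| = $29.60 per troy ounce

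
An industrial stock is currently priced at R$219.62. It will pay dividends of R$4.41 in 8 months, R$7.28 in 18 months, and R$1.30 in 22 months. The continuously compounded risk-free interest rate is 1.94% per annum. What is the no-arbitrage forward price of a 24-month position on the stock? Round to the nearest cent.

PV(dividends) I = 4.41·e^(−0.0194·8/12) + 7.28·e^(−0.0194·18/12) + 1.30·e^(−0.0194·22/12)
I = 4.3533 + 7.0712 + 1.2546 = 12.6791
F = (S − I)·e^(rT) = (219.62 − 12.6791) · e^(0.0194·24/12)
= 206.9409 · e^0.038800 = 206.9409 × 1.039563 = R$215.13

R$215.13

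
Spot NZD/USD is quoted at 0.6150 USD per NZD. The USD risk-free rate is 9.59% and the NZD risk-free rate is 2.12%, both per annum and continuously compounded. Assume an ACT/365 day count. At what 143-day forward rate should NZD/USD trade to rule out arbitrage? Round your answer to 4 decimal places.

F = S·e^((r_USD − r_NZD)T) = 0.6150 · e^((0.0959 − 0.0212) × 143/365)
= 0.6150 · e^0.029266 = 0.6150 × 1.029698
F = 0.6333 USD per NZD

0.6333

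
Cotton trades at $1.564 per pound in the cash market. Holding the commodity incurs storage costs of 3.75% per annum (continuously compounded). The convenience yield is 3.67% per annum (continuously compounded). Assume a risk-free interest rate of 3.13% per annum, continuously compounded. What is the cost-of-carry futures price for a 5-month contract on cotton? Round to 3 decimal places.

$1.585 per pound

Net carry = r + u − y = 0.0313 + 0.0375 − 0.0367 = 0.0321
F = S·e^((r+u−y)T) = 1.564 · e^(0.0321 × 5/12) = 1.564 · e^0.013375
= 1.564 × 1.013465 = $1.585 per pound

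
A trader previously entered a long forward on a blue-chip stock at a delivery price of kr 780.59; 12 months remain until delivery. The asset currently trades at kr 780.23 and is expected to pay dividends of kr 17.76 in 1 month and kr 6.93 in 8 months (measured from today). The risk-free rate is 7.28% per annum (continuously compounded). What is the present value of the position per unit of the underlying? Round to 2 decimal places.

kr 30.19

PV(remaining dividends) I = 17.76·e^(−0.0728·1/12) + 6.93·e^(−0.0728·8/12) = 24.2543
Current forward F = (S − I)·e^(rT) = (780.23 − 24.2543)·e^(0.0728·12/12) = 755.9757 × 1.075515 = 813.0632
Value (long) = (F − K)·e^(−rT) = (813.0632 − 780.59) × 0.929787 = 30.1932
Value = kr 30.19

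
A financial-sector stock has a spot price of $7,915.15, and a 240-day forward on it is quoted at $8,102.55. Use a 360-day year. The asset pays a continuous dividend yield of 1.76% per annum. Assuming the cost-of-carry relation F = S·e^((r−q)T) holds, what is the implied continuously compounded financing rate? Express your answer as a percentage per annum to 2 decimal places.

5.27%

From F = S·e^((r−q)T): (r − q) = ln(F/S)/T
ln(8102.55/7915.15) = ln(1.023676) = 0.023400
(r − q) = 0.023400 / (240/360) = 0.035100
r = ln(F/S)/T + q = 0.035100 + 0.0176 = 0.052700
r = 5.27%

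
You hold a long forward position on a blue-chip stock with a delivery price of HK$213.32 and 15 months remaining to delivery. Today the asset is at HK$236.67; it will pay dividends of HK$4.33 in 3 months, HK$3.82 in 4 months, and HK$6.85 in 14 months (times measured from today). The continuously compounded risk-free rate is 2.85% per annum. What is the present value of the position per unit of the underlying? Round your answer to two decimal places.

HK$16.11

PV(remaining dividends) I = 4.33·e^(−0.0285·3/12) + 3.82·e^(−0.0285·4/12) + 6.85·e^(−0.0285·14/12) = 14.7091
Current forward F = (S − I)·e^(rT) = (236.67 − 14.7091)·e^(0.0285·15/12) = 221.9609 × 1.036267 = 230.0108
Value (long) = (F − K)·e^(−rT) = (230.0108 − 213.32) × 0.965002 = 16.1067
Value = HK$16.11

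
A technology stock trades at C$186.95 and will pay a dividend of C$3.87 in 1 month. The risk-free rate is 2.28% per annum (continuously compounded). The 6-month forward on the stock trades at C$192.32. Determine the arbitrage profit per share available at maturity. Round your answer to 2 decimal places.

PV(dividends) I = 3.87·e^(−0.0228·1/12) = 3.8627
Fair forward F* = (S − I)·e^(rT) = (186.95 − 3.8627)·e^0.011400 = 183.0873 × 1.011465 = 185.1864
Market C$192.32 > fair 185.1864: forward overpriced → cash-and-carry (borrow at r, buy the stock and collect the dividends, short the forward).
Profit at T = |F_mkt − F*| = |192.32 − 185.1864| = C$7.13 per share

C$7.13 per share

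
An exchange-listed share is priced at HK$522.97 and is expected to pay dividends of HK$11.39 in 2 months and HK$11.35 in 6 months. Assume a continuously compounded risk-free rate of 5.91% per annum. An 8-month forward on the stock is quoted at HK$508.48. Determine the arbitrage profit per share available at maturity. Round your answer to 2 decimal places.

PV(dividends) I = 11.39·e^(−0.0591·2/12) + 11.35·e^(−0.0591·6/12) = 22.2979
Fair forward F* = (S − I)·e^(rT) = (522.97 − 22.2979)·e^0.039400 = 500.6721 × 1.040186 = 520.7921
Market HK$508.48 < fair 520.7921: forward underpriced → reverse cash-and-carry (short the stock, invest proceeds at r, pay the dividends, go long the forward).
Profit at T = |F_mkt − F*| = |508.48 − 520.7921| = HK$12.31 per share

HK$12.31 per share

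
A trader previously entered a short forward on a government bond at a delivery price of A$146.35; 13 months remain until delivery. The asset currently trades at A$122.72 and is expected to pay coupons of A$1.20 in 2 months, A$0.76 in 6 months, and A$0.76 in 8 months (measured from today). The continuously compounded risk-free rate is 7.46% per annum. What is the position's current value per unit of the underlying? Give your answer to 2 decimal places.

PV(remaining coupons) I = 1.20·e^(−0.0746·2/12) + 0.76·e^(−0.0746·6/12) + 0.76·e^(−0.0746·8/12) = 2.6405
Current forward F = (S − I)·e^(rT) = (122.72 − 2.6405)·e^(0.0746·13/12) = 120.0795 × 1.084172 = 130.1868
Value (long) = (F − K)·e^(−rT) = (130.1868 − 146.35) × 0.922363 = -14.9083
Short position value = −(long value) = A$14.91

A$14.91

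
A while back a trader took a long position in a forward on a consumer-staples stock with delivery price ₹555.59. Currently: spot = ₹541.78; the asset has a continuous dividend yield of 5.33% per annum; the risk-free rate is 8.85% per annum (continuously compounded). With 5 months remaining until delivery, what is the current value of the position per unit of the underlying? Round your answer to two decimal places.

-₹5.60

Current fair forward for the remaining 5 months: F = S·e^((r − q)·T), (r − q) = 0.0885 − 0.0533 = 0.0352
F = 541.78 · e^(0.0352 × 5/12) = 541.78 × 1.014775 = 549.7848
Value of long forward = (F − K)·e^(−rT) = (549.7848 − 555.59) · e^(−0.0885·5/12)
= -5.8052 × 0.963797 = -5.60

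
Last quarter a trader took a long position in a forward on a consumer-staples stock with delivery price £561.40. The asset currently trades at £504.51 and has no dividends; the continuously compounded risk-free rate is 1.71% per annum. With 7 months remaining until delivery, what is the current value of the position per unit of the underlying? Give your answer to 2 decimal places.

Current fair forward for the remaining 7 months: F = S·e^(r·T), r = 0.0171
F = 504.51 · e^(0.0171 × 7/12) = 504.51 × 1.010025 = 509.5677
Value of long forward = (F − K)·e^(−rT) = (509.5677 − 561.40) · e^(−0.0171·7/12)
= -51.8323 × 0.990075 = -51.32

-£51.32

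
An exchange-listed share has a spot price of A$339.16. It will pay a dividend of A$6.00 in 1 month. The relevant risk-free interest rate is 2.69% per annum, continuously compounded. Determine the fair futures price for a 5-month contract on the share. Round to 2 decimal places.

PV(dividends) I = 6.00·e^(−0.0269·1/12)
I = 5.9866
F = (S − I)·e^(rT) = (339.16 − 5.9866) · e^(0.0269·5/12)
= 333.1734 · e^0.011208 = 333.1734 × 1.011271 = A$336.93

A$336.93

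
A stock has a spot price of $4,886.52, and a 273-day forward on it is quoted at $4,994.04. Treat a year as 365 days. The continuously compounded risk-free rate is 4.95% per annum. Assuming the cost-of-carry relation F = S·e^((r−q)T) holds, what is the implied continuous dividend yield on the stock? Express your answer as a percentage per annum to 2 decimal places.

2.04%

From F = S·e^((r−q)T): (r − q) = ln(F/S)/T
ln(4994.04/4886.52) = ln(1.022003) = 0.021764
(r − q) = 0.021764 / (273/365) = 0.029098
q = r − ln(F/S)/T = 0.0495 − 0.029098 = 0.020402
q = 2.04%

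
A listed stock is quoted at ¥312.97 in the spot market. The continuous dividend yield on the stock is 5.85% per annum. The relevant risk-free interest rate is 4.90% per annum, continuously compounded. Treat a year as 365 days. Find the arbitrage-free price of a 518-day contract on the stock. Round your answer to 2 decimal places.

¥308.78

F = S·e^((r − q)T) = 312.97 · e^((0.0490 − 0.0585) × 518/365)
= 312.97 · e^-0.013482 = 312.97 × 0.986608
F = ¥308.78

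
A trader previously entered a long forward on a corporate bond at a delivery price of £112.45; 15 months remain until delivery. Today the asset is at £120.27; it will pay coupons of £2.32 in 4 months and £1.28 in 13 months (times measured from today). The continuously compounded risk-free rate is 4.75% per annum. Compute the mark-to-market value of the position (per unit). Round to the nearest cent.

PV(remaining coupons) I = 2.32·e^(−0.0475·4/12) + 1.28·e^(−0.0475·13/12) = 3.4994
Current forward F = (S − I)·e^(rT) = (120.27 − 3.4994)·e^(0.0475·15/12) = 116.7706 × 1.061173 = 123.9138
Value (long) = (F − K)·e^(−rT) = (123.9138 − 112.45) × 0.942353 = 10.8029
Value = £10.80

£10.80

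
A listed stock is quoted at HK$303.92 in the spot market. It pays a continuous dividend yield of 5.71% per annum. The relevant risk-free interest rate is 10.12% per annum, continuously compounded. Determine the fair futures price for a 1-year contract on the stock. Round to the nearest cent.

F = S·e^((r − q)T) = 303.92 · e^((0.1012 − 0.0571) × 12/12)
= 303.92 · e^0.044100 = 303.92 × 1.045087
F = HK$317.62

HK$317.62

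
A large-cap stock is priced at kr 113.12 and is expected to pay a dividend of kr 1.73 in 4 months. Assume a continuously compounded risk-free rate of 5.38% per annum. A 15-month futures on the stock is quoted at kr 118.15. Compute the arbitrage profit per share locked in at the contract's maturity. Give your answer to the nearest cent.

PV(dividends) I = 1.73·e^(−0.0538·4/12) = 1.6993
Fair futures F* = (S − I)·e^(rT) = (113.12 − 1.6993)·e^0.067250 = 111.4207 × 1.069563 = 119.1715
Market kr 118.15 < fair 119.1715: forward underpriced → reverse cash-and-carry (short the stock, invest proceeds at r, pay the dividends, go long the forward).
Profit at T = |F_mkt − F*| = |118.15 − 119.1715| = kr 1.02 per share

kr 1.02 per share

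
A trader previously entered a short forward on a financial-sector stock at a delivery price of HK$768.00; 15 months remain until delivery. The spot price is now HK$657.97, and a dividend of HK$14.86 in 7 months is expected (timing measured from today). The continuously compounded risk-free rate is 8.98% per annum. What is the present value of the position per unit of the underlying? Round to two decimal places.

HK$42.59

PV(remaining dividends) I = 14.86·e^(−0.0898·7/12) = 14.1016
Current forward F = (S − I)·e^(rT) = (657.97 − 14.1016)·e^(0.0898·15/12) = 643.8684 × 1.118793 = 720.3555
Value (long) = (F − K)·e^(−rT) = (720.3555 − 768.00) × 0.893821 = -42.5857
Short position value = −(long value) = HK$42.59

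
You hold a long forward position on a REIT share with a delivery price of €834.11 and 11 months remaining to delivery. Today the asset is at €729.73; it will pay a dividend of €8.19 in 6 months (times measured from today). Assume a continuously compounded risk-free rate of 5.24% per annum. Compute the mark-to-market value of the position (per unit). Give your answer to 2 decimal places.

PV(remaining dividends) I = 8.19·e^(−0.0524·6/12) = 7.9782
Current forward F = (S − I)·e^(rT) = (729.73 − 7.9782)·e^(0.0524·11/12) = 721.7518 × 1.049206 = 757.2663
Value (long) = (F − K)·e^(−rT) = (757.2663 − 834.11) × 0.953102 = -73.2399
Value = -€73.24

-€73.24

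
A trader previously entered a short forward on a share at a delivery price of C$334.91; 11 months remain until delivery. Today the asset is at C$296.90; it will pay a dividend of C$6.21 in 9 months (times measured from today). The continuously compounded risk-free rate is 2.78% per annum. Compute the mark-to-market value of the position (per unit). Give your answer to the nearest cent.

PV(remaining dividends) I = 6.21·e^(−0.0278·9/12) = 6.0819
Current forward F = (S − I)·e^(rT) = (296.90 − 6.0819)·e^(0.0278·11/12) = 290.8181 × 1.025811 = 298.3244
Value (long) = (F − K)·e^(−rT) = (298.3244 − 334.91) × 0.974839 = -35.6651
Short position value = −(long value) = C$35.67

C$35.67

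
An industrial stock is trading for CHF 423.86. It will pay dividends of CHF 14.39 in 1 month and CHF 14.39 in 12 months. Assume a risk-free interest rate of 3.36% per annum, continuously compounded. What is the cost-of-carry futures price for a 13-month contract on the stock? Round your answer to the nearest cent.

CHF 410.26

PV(dividends) I = 14.39·e^(−0.0336·1/12) + 14.39·e^(−0.0336·12/12)
I = 14.3498 + 13.9145 = 28.2643
F = (S − I)·e^(rT) = (423.86 − 28.2643) · e^(0.0336·13/12)
= 395.5957 · e^0.036400 = 395.5957 × 1.037071 = CHF 410.26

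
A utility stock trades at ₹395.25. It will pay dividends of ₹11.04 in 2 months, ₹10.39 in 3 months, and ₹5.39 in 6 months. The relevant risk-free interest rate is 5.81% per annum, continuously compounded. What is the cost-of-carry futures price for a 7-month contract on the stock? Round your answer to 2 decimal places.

PV(dividends) I = 11.04·e^(−0.0581·2/12) + 10.39·e^(−0.0581·3/12) + 5.39·e^(−0.0581·6/12)
I = 10.9336 + 10.2402 + 5.2357 = 26.4095
F = (S − I)·e^(rT) = (395.25 − 26.4095) · e^(0.0581·7/12)
= 368.8405 · e^0.033892 = 368.8405 × 1.034473 = ₹381.56

₹381.56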